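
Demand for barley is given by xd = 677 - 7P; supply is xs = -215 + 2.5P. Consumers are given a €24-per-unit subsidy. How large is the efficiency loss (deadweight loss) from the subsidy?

Pre-subsidy: 677 - 7P = -215 + 2.5P gives P* = 1784/19, x* = 375/19.
With the rebate, buyers effectively pay Pb = Ps − 24, where Ps is the price sellers receive.
Demand in terms of Ps becomes xd = 677 − 7(Ps − 24) = 845 - 7Ps. Setting this equal to supply: 845 - 7Ps = -215 + 2.5Ps, so Ps = 2120/19.
Buyers pay Pb = 2120/19 − 24 = 1664/19; x' = -215 + 2.5·(2120/19) = 1215/19.
The subsidy expands output by 1215/19 − 375/19 = 840/19 past the efficient level; on those units the gap between marginal cost and willingness to pay runs from 0 up to 24.
DWL = ½ × 24 × 840/19 = 10080/19.

Deadweight loss = 10080/19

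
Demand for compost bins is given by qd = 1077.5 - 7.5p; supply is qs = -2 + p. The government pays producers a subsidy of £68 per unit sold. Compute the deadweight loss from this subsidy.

Pre-subsidy: 1077.5 - 7.5p = -2 + p gives p* = 127, q* = 125.
With the subsidy, sellers receive ps = pb + 68 for each unit, where pb is the price buyers pay.
Supply in terms of pb becomes qs = -2 + 1(pb + 68) = 66 + pb. Setting this equal to demand: 1077.5 - 7.5pb = 66 + pb, so pb = 119.
Sellers receive ps = 119 + 68 = 187; q' = 1077.5 − 7.5·119 = 185.
The subsidy expands output by 185 − 125 = 60 past the efficient level; on those units the gap between marginal cost and willingness to pay runs from 0 up to 68.
DWL = ½ × 68 × 60 = 2040.

Deadweight loss = £2040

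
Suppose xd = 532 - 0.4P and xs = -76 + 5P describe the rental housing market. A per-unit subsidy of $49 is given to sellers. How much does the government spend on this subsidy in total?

Pre-subsidy: 532 - 0.4P = -76 + 5P gives P* = 3040/27, x* = 13148/27.
With the subsidy, sellers receive Ps = Pb + 49 for each unit, where Pb is the price buyers pay.
Supply in terms of Pb becomes xs = -76 + 5(Pb + 49) = 169 + 5Pb. Setting this equal to demand: 532 - 0.4Pb = 169 + 5Pb, so Pb = 605/9.
Sellers receive Ps = 605/9 + 49 = 1046/9; x' = 532 − 0.4·(605/9) = 4546/9.
Government outlay = subsidy × quantity = 49 × 4546/9 = 222754/9.

Government cost = 222754/9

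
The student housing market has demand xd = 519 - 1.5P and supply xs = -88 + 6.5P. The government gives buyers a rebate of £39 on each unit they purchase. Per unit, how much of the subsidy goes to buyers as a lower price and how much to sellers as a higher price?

Pre-subsidy: 519 - 1.5P = -88 + 6.5P gives P* = 75.875, x* = 405.1875.
With the rebate, buyers effectively pay Pb = Ps − 39, where Ps is the price sellers receive.
Demand in terms of Ps becomes xd = 519 − 1.5(Ps − 39) = 577.5 - 1.5Ps. Setting this equal to supply: 577.5 - 1.5Ps = -88 + 6.5Ps, so Ps = 83.1875.
Buyers pay Pb = 83.1875 − 39 = 44.1875; x' = -88 + 6.5·83.1875 = 452.71875.
Buyers' price falls by P* − Pb = 75.875 − 44.1875 = 31.6875; sellers' price rises by Ps − P* = 83.1875 − 75.875 = 7.3125.

Buyers gain £31.6875 per unit; sellers gain £7.3125 per unit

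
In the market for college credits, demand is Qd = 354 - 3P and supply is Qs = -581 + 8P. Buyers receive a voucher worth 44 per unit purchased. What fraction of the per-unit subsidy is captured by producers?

Pre-subsidy: 354 - 3P = -581 + 8P gives P* = 85, Q* = 99.
With the rebate, buyers effectively pay Pb = Ps − 44, where Ps is the price sellers receive.
Demand in terms of Ps becomes Qd = 354 − 3(Ps − 44) = 486 - 3Ps. Setting this equal to supply: 486 - 3Ps = -581 + 8Ps, so Ps = 97.
Buyers pay Pb = 97 − 44 = 53; Q' = -581 + 8·97 = 195.
Buyers' price falls by P* − Pb = 85 − 53 = 32; sellers' price rises by Ps − P* = 97 − 85 = 12.
So producers capture 12/44 = 3/11 of each unit of subsidy.

Producer share = 3/11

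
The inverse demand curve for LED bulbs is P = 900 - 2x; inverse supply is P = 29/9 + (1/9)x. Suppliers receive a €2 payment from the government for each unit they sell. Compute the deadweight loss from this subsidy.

Deadweight loss = 18/19

Pre-subsidy: 900 - 2x = 29/9 + (1/9)x gives x* = 8071/19 and P* = 958/19.
With the subsidy, sellers receive Ps = Pb + 2 for each unit, where Pb is the price buyers pay.
On the curves, Pb = 900 - 2x and Ps = 29/9 + (1/9)x; the wedge Ps − Pb = 2 gives 29/9 + (1/9)x − (900 - 2x) = 2, so x' = 8089/19.
Then Pb = 900 − 2·(8089/19) = 922/19 and Ps = 29/9 + (1/9)·(8089/19) = 960/19.
The subsidy expands output by 8089/19 − 8071/19 = 18/19 past the efficient level; on those units the gap between marginal cost and willingness to pay runs from 0 up to 2.
DWL = ½ × 2 × 18/19 = 18/19.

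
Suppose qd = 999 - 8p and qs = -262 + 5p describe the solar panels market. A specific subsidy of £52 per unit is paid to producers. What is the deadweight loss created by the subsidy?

Pre-subsidy: 999 - 8p = -262 + 5p gives p* = 97, q* = 223.
With the subsidy, sellers receive ps = pb + 52 for each unit, where pb is the price buyers pay.
Supply in terms of pb becomes qs = -262 + 5(pb + 52) = -2 + 5pb. Setting this equal to demand: 999 - 8pb = -2 + 5pb, so pb = 77.
Sellers receive ps = 77 + 52 = 129; q' = 999 − 8·77 = 383.
The subsidy expands output by 383 − 223 = 160 past the efficient level; on those units the gap between marginal cost and willingness to pay runs from 0 up to 52.
DWL = ½ × 52 × 160 = 4160.

Deadweight loss = £4160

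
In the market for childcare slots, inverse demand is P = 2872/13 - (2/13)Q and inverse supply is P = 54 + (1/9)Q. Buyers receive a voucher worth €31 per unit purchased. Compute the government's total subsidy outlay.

Government cost = €23157

Pre-subsidy: 2872/13 - (2/13)Q = 54 + (1/9)Q gives Q* = 630 and P* = 124.
With the rebate, buyers effectively pay Pb = Ps − 31, where Ps is the price sellers receive.
On the curves, Pb = 2872/13 - (2/13)Q and Ps = 54 + (1/9)Q; the wedge Ps − Pb = 31 gives 54 + (1/9)Q − (2872/13 - (2/13)Q) = 31, so Q' = 747.
Then Pb = 2872/13 − (2/13)·747 = 106 and Ps = 54 + (1/9)·747 = 137.
Government outlay = subsidy × quantity = 31 × 747 = 23157.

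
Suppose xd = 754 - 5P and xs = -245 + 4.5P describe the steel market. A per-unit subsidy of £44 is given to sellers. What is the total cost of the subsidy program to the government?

Government cost = 277904/19

Pre-subsidy: 754 - 5P = -245 + 4.5P gives P* = 1998/19, x* = 4336/19.
With the subsidy, sellers receive Ps = Pb + 44 for each unit, where Pb is the price buyers pay.
Supply in terms of Pb becomes xs = -245 + 4.5(Pb + 44) = -47 + 4.5Pb. Setting this equal to demand: 754 - 5Pb = -47 + 4.5Pb, so Pb = 1602/19.
Sellers receive Ps = 1602/19 + 44 = 2438/19; x' = 754 − 5·(1602/19) = 6316/19.
Government outlay = subsidy × quantity = 44 × 6316/19 = 277904/19.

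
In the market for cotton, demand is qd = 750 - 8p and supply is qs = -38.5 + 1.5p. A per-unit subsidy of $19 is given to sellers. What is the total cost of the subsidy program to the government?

Government cost = $2090

Pre-subsidy: 750 - 8p = -38.5 + 1.5p gives p* = 83, q* = 86.
With the subsidy, sellers receive ps = pb + 19 for each unit, where pb is the price buyers pay.
Supply in terms of pb becomes qs = -38.5 + 1.5(pb + 19) = -10 + 1.5pb. Setting this equal to demand: 750 - 8pb = -10 + 1.5pb, so pb = 80.
Sellers receive ps = 80 + 19 = 99; q' = 750 − 8·80 = 110.
Government outlay = subsidy × quantity = 19 × 110 = 2090.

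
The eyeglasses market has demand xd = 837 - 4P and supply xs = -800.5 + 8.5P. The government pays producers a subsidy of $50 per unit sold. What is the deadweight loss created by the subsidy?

Pre-subsidy: 837 - 4P = -800.5 + 8.5P gives P* = 131, x* = 313.
With the subsidy, sellers receive Ps = Pb + 50 for each unit, where Pb is the price buyers pay.
Supply in terms of Pb becomes xs = -800.5 + 8.5(Pb + 50) = -375.5 + 8.5Pb. Setting this equal to demand: 837 - 4Pb = -375.5 + 8.5Pb, so Pb = 97.
Sellers receive Ps = 97 + 50 = 147; x' = 837 − 4·97 = 449.
The subsidy expands output by 449 − 313 = 136 past the efficient level; on those units the gap between marginal cost and willingness to pay runs from 0 up to 50.
DWL = ½ × 50 × 136 = 3400.

Deadweight loss = $3400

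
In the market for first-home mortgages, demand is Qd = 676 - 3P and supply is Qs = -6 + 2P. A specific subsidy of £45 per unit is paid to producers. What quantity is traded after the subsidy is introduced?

Pre-subsidy: 676 - 3P = -6 + 2P gives P* = 136.4, Q* = 266.8.
With the subsidy, sellers receive Ps = Pb + 45 for each unit, where Pb is the price buyers pay.
Supply in terms of Pb becomes Qs = -6 + 2(Pb + 45) = 84 + 2Pb. Setting this equal to demand: 676 - 3Pb = 84 + 2Pb, so Pb = 118.4.
Sellers receive Ps = 118.4 + 45 = 163.4; Q' = 676 − 3·118.4 = 320.8.

Q' = 320.8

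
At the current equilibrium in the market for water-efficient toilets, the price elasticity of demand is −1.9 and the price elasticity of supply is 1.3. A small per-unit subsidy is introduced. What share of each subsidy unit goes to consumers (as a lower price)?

Consumer share = 0.40625

For a small subsidy around the equilibrium, the benefit split depends on the relative slopes, which at a point are proportional to the elasticities.
Buyer share = εs/(εs + |εd|) = 1.3/(1.3 + 1.9) = 0.40625; seller share = |εd|/(εs + |εd|) = 0.59375.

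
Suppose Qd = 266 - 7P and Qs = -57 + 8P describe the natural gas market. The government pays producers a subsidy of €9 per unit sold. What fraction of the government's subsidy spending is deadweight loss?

Pre-subsidy: 266 - 7P = -57 + 8P gives P* = 323/15, Q* = 1729/15.
With the subsidy, sellers receive Ps = Pb + 9 for each unit, where Pb is the price buyers pay.
Supply in terms of Pb becomes Qs = -57 + 8(Pb + 9) = 15 + 8Pb. Setting this equal to demand: 266 - 7Pb = 15 + 8Pb, so Pb = 251/15.
Sellers receive Ps = 251/15 + 9 = 386/15; Q' = 266 − 7·(251/15) = 2233/15.
ΔCS = ½(1729/15 + 2233/15)(323/15 − 251/15) = 633.92; ΔPS = ½(1729/15 + 2233/15)(386/15 − 323/15) = 554.68.
Government spending = 9 × 2233/15 = 1339.8.
DWL = ½ × 9 × (2233/15 − 1729/15) = 151.2; fraction = 151.2 / 1339.8 = 36/319.

DWL / government spending = 36/319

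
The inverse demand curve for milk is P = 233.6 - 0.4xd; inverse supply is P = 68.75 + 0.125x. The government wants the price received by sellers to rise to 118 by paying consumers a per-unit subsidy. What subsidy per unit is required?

Required subsidy s = 42 per unit

At a seller price of 118, quantity supplied is -550 + 8·118 = 394.
Buyers absorb 394 only when they pay Pb = 233.6 − 0.4·394 = 76.
s = Ps − Pb = 118 − 76 = 42.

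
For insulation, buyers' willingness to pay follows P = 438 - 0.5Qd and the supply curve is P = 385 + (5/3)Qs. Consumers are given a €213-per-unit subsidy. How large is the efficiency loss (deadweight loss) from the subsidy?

Pre-subsidy: 438 - 0.5Q = 385 + (5/3)Q gives Q* = 318/13 and P* = 5535/13.
With the rebate, buyers effectively pay Pb = Ps − 213, where Ps is the price sellers receive.
On the curves, Pb = 438 - 0.5Q and Ps = 385 + (5/3)Q; the wedge Ps − Pb = 213 gives 385 + (5/3)Q − (438 - 0.5Q) = 213, so Q' = 1596/13.
Then Pb = 438 − 0.5·(1596/13) = 4896/13 and Ps = 385 + (5/3)·(1596/13) = 7665/13.
The subsidy expands output by 1596/13 − 318/13 = 1278/13 past the efficient level; on those units the gap between marginal cost and willingness to pay runs from 0 up to 213.
DWL = ½ × 213 × 1278/13 = 136107/13.

Deadweight loss = 136107/13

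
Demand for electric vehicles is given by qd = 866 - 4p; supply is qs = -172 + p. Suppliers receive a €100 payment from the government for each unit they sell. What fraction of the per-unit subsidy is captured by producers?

Producer share = 0.8

Pre-subsidy: 866 - 4p = -172 + p gives p* = 207.6, q* = 35.6.
With the subsidy, sellers receive ps = pb + 100 for each unit, where pb is the price buyers pay.
Supply in terms of pb becomes qs = -172 + 1(pb + 100) = -72 + pb. Setting this equal to demand: 866 - 4pb = -72 + pb, so pb = 187.6.
Sellers receive ps = 187.6 + 100 = 287.6; q' = 866 − 4·187.6 = 115.6.
Buyers' price falls by p* − pb = 207.6 − 187.6 = 20; sellers' price rises by ps − p* = 287.6 − 207.6 = 80.
So producers capture 80/100 = 0.8 of each unit of subsidy.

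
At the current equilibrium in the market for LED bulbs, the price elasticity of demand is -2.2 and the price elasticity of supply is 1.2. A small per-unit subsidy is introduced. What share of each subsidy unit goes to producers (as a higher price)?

Producer share = 11/17

For a small subsidy around the equilibrium, the benefit split depends on the relative slopes, which at a point are proportional to the elasticities.
Buyer share = εs/(εs + |εd|) = 1.2/(1.2 + 2.2) = 6/17; seller share = |εd|/(εs + |εd|) = 11/17.
So producers capture 11/17 of the subsidy.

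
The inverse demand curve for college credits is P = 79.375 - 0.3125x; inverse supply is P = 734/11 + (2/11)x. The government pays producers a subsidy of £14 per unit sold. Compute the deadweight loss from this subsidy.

Pre-subsidy: 79.375 - 0.3125x = 734/11 + (2/11)x gives x* = 742/29 and P* = 2070/29.
With the subsidy, sellers receive Ps = Pb + 14 for each unit, where Pb is the price buyers pay.
On the curves, Pb = 79.375 - 0.3125x and Ps = 734/11 + (2/11)x; the wedge Ps − Pb = 14 gives 734/11 + (2/11)x − (79.375 - 0.3125x) = 14, so x' = 4690/87.
Then Pb = 79.375 − 0.3125·(4690/87) = 5440/87 and Ps = 734/11 + (2/11)·(4690/87) = 6658/87.
The subsidy expands output by 4690/87 − 742/29 = 2464/87 past the efficient level; on those units the gap between marginal cost and willingness to pay runs from 0 up to 14.
DWL = ½ × 14 × 2464/87 = 17248/87.

Deadweight loss = 17248/87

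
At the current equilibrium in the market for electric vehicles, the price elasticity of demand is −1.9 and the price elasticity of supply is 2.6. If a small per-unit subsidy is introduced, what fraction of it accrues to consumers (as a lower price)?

Consumer share = 26/45

For a small subsidy around the equilibrium, the benefit split depends on the relative slopes, which at a point are proportional to the elasticities.
Buyer share = εs/(εs + |εd|) = 2.6/(2.6 + 1.9) = 26/45; seller share = |εd|/(εs + |εd|) = 19/45.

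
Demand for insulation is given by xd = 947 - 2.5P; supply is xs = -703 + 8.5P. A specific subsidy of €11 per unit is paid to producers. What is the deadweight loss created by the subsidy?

Pre-subsidy: 947 - 2.5P = -703 + 8.5P gives P* = 150, x* = 572.
With the subsidy, sellers receive Ps = Pb + 11 for each unit, where Pb is the price buyers pay.
Supply in terms of Pb becomes xs = -703 + 8.5(Pb + 11) = -609.5 + 8.5Pb. Setting this equal to demand: 947 - 2.5Pb = -609.5 + 8.5Pb, so Pb = 141.5.
Sellers receive Ps = 141.5 + 11 = 152.5; x' = 947 − 2.5·141.5 = 593.25.
The subsidy expands output by 593.25 − 572 = 21.25 past the efficient level; on those units the gap between marginal cost and willingness to pay runs from 0 up to 11.
DWL = ½ × 11 × 21.25 = 116.875.

Deadweight loss = €116.875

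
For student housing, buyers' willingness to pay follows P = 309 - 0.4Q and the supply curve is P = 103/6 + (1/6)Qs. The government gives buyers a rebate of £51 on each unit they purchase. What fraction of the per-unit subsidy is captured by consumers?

Consumer share = 12/17

Pre-subsidy: 309 - 0.4Q = 103/6 + (1/6)Q gives Q* = 515 and P* = 103.
With the rebate, buyers effectively pay Pb = Ps − 51, where Ps is the price sellers receive.
On the curves, Pb = 309 - 0.4Q and Ps = 103/6 + (1/6)Q; the wedge Ps − Pb = 51 gives 103/6 + (1/6)Q − (309 - 0.4Q) = 51, so Q' = 605.
Then Pb = 309 − 0.4·605 = 67 and Ps = 103/6 + (1/6)·605 = 118.
Buyers' price falls by P* − Pb = 103 − 67 = 36; sellers' price rises by Ps − P* = 118 − 103 = 15.
So consumers capture 36/51 = 12/17 of each unit of subsidy.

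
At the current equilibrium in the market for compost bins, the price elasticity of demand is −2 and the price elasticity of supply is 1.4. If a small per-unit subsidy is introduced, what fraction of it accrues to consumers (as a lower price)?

Consumer share = 7/17

For a small subsidy around the equilibrium, the benefit split depends on the relative slopes, which at a point are proportional to the elasticities.
Buyer share = εs/(εs + |εd|) = 1.4/(1.4 + 2) = 7/17; seller share = |εd|/(εs + |εd|) = 10/17.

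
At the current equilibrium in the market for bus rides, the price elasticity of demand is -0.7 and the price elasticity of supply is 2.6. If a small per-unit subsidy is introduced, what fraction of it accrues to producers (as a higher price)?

For a small subsidy around the equilibrium, the benefit split depends on the relative slopes, which at a point are proportional to the elasticities.
Buyer share = εs/(εs + |εd|) = 2.6/(2.6 + 0.7) = 26/33; seller share = |εd|/(εs + |εd|) = 7/33.
So producers capture 7/33 of the subsidy.

Producer share = 7/33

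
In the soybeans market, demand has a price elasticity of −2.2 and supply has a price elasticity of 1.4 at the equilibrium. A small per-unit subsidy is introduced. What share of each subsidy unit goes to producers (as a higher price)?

For a small subsidy around the equilibrium, the benefit split depends on the relative slopes, which at a point are proportional to the elasticities.
Buyer share = εs/(εs + |εd|) = 1.4/(1.4 + 2.2) = 7/18; seller share = |εd|/(εs + |εd|) = 11/18.
So producers capture 11/18 of the subsidy.

Producer share = 11/18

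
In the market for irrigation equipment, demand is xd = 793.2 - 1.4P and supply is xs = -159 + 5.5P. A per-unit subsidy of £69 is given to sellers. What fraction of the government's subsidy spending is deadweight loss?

Pre-subsidy: 793.2 - 1.4P = -159 + 5.5P gives P* = 138, x* = 600.
With the subsidy, sellers receive Ps = Pb + 69 for each unit, where Pb is the price buyers pay.
Supply in terms of Pb becomes xs = -159 + 5.5(Pb + 69) = 220.5 + 5.5Pb. Setting this equal to demand: 793.2 - 1.4Pb = 220.5 + 5.5Pb, so Pb = 83.
Sellers receive Ps = 83 + 69 = 152; x' = 793.2 − 1.4·83 = 677.
ΔCS = ½(600 + 677)(138 − 83) = 35117.5; ΔPS = ½(600 + 677)(152 − 138) = 8939.
Government spending = 69 × 677 = 46713.
DWL = ½ × 69 × (677 − 600) = 2656.5; fraction = 2656.5 / 46713 = 77/1354.

DWL / government spending = 77/1354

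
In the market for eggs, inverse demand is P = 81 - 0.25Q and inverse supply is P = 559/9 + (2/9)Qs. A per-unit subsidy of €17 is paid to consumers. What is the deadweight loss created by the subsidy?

Pre-subsidy: 81 - 0.25Q = 559/9 + (2/9)Q gives Q* = 40 and P* = 71.
With the rebate, buyers effectively pay Pb = Ps − 17, where Ps is the price sellers receive.
On the curves, Pb = 81 - 0.25Q and Ps = 559/9 + (2/9)Q; the wedge Ps − Pb = 17 gives 559/9 + (2/9)Q − (81 - 0.25Q) = 17, so Q' = 76.
Then Pb = 81 − 0.25·76 = 62 and Ps = 559/9 + (2/9)·76 = 79.
The subsidy expands output by 76 − 40 = 36 past the efficient level; on those units the gap between marginal cost and willingness to pay runs from 0 up to 17.
DWL = ½ × 17 × 36 = 306.

Deadweight loss = €306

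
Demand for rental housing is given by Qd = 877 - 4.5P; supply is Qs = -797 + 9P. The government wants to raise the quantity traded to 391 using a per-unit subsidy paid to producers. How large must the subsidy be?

Required subsidy s = 24 per unit

At Q = 391, invert demand for the buyer price: Pb = (877 − 391)/4.5 = 108; invert supply for the seller price: Ps = (391 − (-797))/9 = 132.
The subsidy must fill the gap: s = Ps − Pb = 132 − 108 = 24.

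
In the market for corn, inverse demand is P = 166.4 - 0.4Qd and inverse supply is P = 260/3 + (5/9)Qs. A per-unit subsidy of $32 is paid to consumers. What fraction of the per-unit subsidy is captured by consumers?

Consumer share = 18/43

Pre-subsidy: 166.4 - 0.4Q = 260/3 + (5/9)Q gives Q* = 3588/43 and P* = 5720/43.
With the rebate, buyers effectively pay Pb = Ps − 32, where Ps is the price sellers receive.
On the curves, Pb = 166.4 - 0.4Q and Ps = 260/3 + (5/9)Q; the wedge Ps − Pb = 32 gives 260/3 + (5/9)Q − (166.4 - 0.4Q) = 32, so Q' = 5028/43.
Then Pb = 166.4 − 0.4·(5028/43) = 5144/43 and Ps = 260/3 + (5/9)·(5028/43) = 6520/43.
Buyers' price falls by P* − Pb = 5720/43 − 5144/43 = 576/43; sellers' price rises by Ps − P* = 6520/43 − 5720/43 = 800/43.
So consumers capture (576/43)/32 = 18/43 of each unit of subsidy.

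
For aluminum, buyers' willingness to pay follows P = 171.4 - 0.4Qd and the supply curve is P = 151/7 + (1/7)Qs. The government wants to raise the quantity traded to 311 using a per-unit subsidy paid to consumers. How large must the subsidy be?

At Q = 311, from the demand curve buyers pay Pb = 171.4 − 0.4·311 = 47; from the supply curve sellers need Ps = 151/7 + (1/7)·311 = 66.
The subsidy must fill the gap: s = Ps − Pb = 66 − 47 = 19.

Required subsidy s = 19 per unit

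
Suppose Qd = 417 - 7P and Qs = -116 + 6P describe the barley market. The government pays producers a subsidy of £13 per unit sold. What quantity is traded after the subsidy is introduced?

Pre-subsidy: 417 - 7P = -116 + 6P gives P* = 41, Q* = 130.
With the subsidy, sellers receive Ps = Pb + 13 for each unit, where Pb is the price buyers pay.
Supply in terms of Pb becomes Qs = -116 + 6(Pb + 13) = -38 + 6Pb. Setting this equal to demand: 417 - 7Pb = -38 + 6Pb, so Pb = 35.
Sellers receive Ps = 35 + 13 = 48; Q' = 417 − 7·35 = 172.

Q' = 172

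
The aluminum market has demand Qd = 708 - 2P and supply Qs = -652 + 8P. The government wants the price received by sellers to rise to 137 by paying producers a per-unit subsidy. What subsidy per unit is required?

Required subsidy s = 5 per unit

At a seller price of 137, quantity supplied is -652 + 8·137 = 444.
Buyers absorb 444 only when they pay Pb with 708 − 2·Pb = 444, i.e. Pb = 132.
s = Ps − Pb = 137 − 132 = 5.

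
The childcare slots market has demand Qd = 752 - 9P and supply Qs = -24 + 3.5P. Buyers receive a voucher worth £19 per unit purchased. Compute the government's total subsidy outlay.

Government cost = £4582.04

Pre-subsidy: 752 - 9P = -24 + 3.5P gives P* = 62.08, Q* = 193.28.
With the rebate, buyers effectively pay Pb = Ps − 19, where Ps is the price sellers receive.
Demand in terms of Ps becomes Qd = 752 − 9(Ps − 19) = 923 - 9Ps. Setting this equal to supply: 923 - 9Ps = -24 + 3.5Ps, so Ps = 75.76.
Buyers pay Pb = 75.76 − 19 = 56.76; Q' = -24 + 3.5·75.76 = 241.16.
Government outlay = subsidy × quantity = 19 × 241.16 = 4582.04.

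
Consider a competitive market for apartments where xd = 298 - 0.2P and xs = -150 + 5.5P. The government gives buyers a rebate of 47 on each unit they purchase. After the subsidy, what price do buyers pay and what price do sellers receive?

Pre-subsidy: 298 - 0.2P = -150 + 5.5P gives P* = 4480/57, x* = 16090/57.
With the rebate, buyers effectively pay Pb = Ps − 47, where Ps is the price sellers receive.
Demand in terms of Ps becomes xd = 298 − 0.2(Ps − 47) = 307.4 - 0.2Ps. Setting this equal to supply: 307.4 - 0.2Ps = -150 + 5.5Ps, so Ps = 4574/57.
Buyers pay Pb = 4574/57 − 47 = 1895/57; x' = -150 + 5.5·(4574/57) = 16607/57.

Buyers pay 1895/57; sellers receive 4574/57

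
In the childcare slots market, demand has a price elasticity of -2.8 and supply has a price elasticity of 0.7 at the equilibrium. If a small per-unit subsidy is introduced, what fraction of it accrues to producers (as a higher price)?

Producer share = 0.8

For a small subsidy around the equilibrium, the benefit split depends on the relative slopes, which at a point are proportional to the elasticities.
Buyer share = εs/(εs + |εd|) = 0.7/(0.7 + 2.8) = 0.2; seller share = |εd|/(εs + |εd|) = 0.8.
So producers capture 0.8 of the subsidy.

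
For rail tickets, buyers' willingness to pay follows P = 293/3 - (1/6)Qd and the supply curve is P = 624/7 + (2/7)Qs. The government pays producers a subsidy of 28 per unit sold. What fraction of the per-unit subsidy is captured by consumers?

Pre-subsidy: 293/3 - (1/6)Q = 624/7 + (2/7)Q gives Q* = 358/19 and P* = 1796/19.
With the subsidy, sellers receive Ps = Pb + 28 for each unit, where Pb is the price buyers pay.
On the curves, Pb = 293/3 - (1/6)Q and Ps = 624/7 + (2/7)Q; the wedge Ps − Pb = 28 gives 624/7 + (2/7)Q − (293/3 - (1/6)Q) = 28, so Q' = 1534/19.
Then Pb = 293/3 − (1/6)·(1534/19) = 1600/19 and Ps = 624/7 + (2/7)·(1534/19) = 2132/19.
Buyers' price falls by P* − Pb = 1796/19 − 1600/19 = 196/19; sellers' price rises by Ps − P* = 2132/19 − 1796/19 = 336/19.
So consumers capture (196/19)/28 = 7/19 of each unit of subsidy.

Consumer share = 7/19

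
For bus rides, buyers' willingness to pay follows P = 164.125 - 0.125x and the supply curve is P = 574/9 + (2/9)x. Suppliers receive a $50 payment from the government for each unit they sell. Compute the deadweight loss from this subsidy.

Pre-subsidy: 164.125 - 0.125x = 574/9 + (2/9)x gives x* = 289 and P* = 128.
With the subsidy, sellers receive Ps = Pb + 50 for each unit, where Pb is the price buyers pay.
On the curves, Pb = 164.125 - 0.125x and Ps = 574/9 + (2/9)x; the wedge Ps − Pb = 50 gives 574/9 + (2/9)x − (164.125 - 0.125x) = 50, so x' = 433.
Then Pb = 164.125 − 0.125·433 = 110 and Ps = 574/9 + (2/9)·433 = 160.
The subsidy expands output by 433 − 289 = 144 past the efficient level; on those units the gap between marginal cost and willingness to pay runs from 0 up to 50.
DWL = ½ × 50 × 144 = 3600.

Deadweight loss = $3600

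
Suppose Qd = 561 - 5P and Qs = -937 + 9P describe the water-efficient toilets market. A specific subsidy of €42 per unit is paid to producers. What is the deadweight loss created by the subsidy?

Deadweight loss = €2835

Pre-subsidy: 561 - 5P = -937 + 9P gives P* = 107, Q* = 26.
With the subsidy, sellers receive Ps = Pb + 42 for each unit, where Pb is the price buyers pay.
Supply in terms of Pb becomes Qs = -937 + 9(Pb + 42) = -559 + 9Pb. Setting this equal to demand: 561 - 5Pb = -559 + 9Pb, so Pb = 80.
Sellers receive Ps = 80 + 42 = 122; Q' = 561 − 5·80 = 161.
The subsidy expands output by 161 − 26 = 135 past the efficient level; on those units the gap between marginal cost and willingness to pay runs from 0 up to 42.
DWL = ½ × 42 × 135 = 2835.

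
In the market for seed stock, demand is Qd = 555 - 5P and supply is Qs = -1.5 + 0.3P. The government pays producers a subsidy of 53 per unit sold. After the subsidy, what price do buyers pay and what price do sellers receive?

Buyers pay 102; sellers receive 155

Pre-subsidy: 555 - 5P = -1.5 + 0.3P gives P* = 105, Q* = 30.
With the subsidy, sellers receive Ps = Pb + 53 for each unit, where Pb is the price buyers pay.
Supply in terms of Pb becomes Qs = -1.5 + 0.3(Pb + 53) = 14.4 + 0.3Pb. Setting this equal to demand: 555 - 5Pb = 14.4 + 0.3Pb, so Pb = 102.
Sellers receive Ps = 102 + 53 = 155; Q' = 555 − 5·102 = 45.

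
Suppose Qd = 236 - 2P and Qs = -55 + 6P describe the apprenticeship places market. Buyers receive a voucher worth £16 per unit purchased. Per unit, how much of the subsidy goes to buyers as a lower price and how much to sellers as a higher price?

Buyers gain £12 per unit; sellers gain £4 per unit

Pre-subsidy: 236 - 2P = -55 + 6P gives P* = 36.375, Q* = 163.25.
With the rebate, buyers effectively pay Pb = Ps − 16, where Ps is the price sellers receive.
Demand in terms of Ps becomes Qd = 236 − 2(Ps − 16) = 268 - 2Ps. Setting this equal to supply: 268 - 2Ps = -55 + 6Ps, so Ps = 40.375.
Buyers pay Pb = 40.375 − 16 = 24.375; Q' = -55 + 6·40.375 = 187.25.
Buyers' price falls by P* − Pb = 36.375 − 24.375 = 12; sellers' price rises by Ps − P* = 40.375 − 36.375 = 4.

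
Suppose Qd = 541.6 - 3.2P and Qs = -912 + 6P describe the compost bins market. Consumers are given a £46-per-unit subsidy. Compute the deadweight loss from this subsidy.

Pre-subsidy: 541.6 - 3.2P = -912 + 6P gives P* = 158, Q* = 36.
With the rebate, buyers effectively pay Pb = Ps − 46, where Ps is the price sellers receive.
Demand in terms of Ps becomes Qd = 541.6 − 3.2(Ps − 46) = 688.8 - 3.2Ps. Setting this equal to supply: 688.8 - 3.2Ps = -912 + 6Ps, so Ps = 174.
Buyers pay Pb = 174 − 46 = 128; Q' = -912 + 6·174 = 132.
The subsidy expands output by 132 − 36 = 96 past the efficient level; on those units the gap between marginal cost and willingness to pay runs from 0 up to 46.
DWL = ½ × 46 × 96 = 2208.

Deadweight loss = £2208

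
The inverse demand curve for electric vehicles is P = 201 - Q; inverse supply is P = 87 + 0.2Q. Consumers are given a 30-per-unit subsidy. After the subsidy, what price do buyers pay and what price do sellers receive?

Pre-subsidy: 201 - Q = 87 + 0.2Q gives Q* = 95 and P* = 106.
With the rebate, buyers effectively pay Pb = Ps − 30, where Ps is the price sellers receive.
On the curves, Pb = 201 - Q and Ps = 87 + 0.2Q; the wedge Ps − Pb = 30 gives 87 + 0.2Q − (201 - Q) = 30, so Q' = 120.
Then Pb = 201 − 1·120 = 81 and Ps = 87 + 0.2·120 = 111.

Buyers pay 81; sellers receive 111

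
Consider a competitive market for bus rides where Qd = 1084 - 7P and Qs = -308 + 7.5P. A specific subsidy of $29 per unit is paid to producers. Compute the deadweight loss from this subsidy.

Pre-subsidy: 1084 - 7P = -308 + 7.5P gives P* = 96, Q* = 412.
With the subsidy, sellers receive Ps = Pb + 29 for each unit, where Pb is the price buyers pay.
Supply in terms of Pb becomes Qs = -308 + 7.5(Pb + 29) = -90.5 + 7.5Pb. Setting this equal to demand: 1084 - 7Pb = -90.5 + 7.5Pb, so Pb = 81.
Sellers receive Ps = 81 + 29 = 110; Q' = 1084 − 7·81 = 517.
The subsidy expands output by 517 − 412 = 105 past the efficient level; on those units the gap between marginal cost and willingness to pay runs from 0 up to 29.
DWL = ½ × 29 × 105 = 1522.5.

Deadweight loss = $1522.5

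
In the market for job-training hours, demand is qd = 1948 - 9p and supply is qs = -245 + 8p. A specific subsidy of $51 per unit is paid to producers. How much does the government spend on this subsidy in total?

Pre-subsidy: 1948 - 9p = -245 + 8p gives p* = 129, q* = 787.
With the subsidy, sellers receive ps = pb + 51 for each unit, where pb is the price buyers pay.
Supply in terms of pb becomes qs = -245 + 8(pb + 51) = 163 + 8pb. Setting this equal to demand: 1948 - 9pb = 163 + 8pb, so pb = 105.
Sellers receive ps = 105 + 51 = 156; q' = 1948 − 9·105 = 1003.
Government outlay = subsidy × quantity = 51 × 1003 = 51153.

Government cost = $51153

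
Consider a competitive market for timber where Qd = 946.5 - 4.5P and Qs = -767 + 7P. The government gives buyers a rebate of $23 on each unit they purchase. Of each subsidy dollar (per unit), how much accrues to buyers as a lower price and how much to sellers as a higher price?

Pre-subsidy: 946.5 - 4.5P = -767 + 7P gives P* = 149, Q* = 276.
With the rebate, buyers effectively pay Pb = Ps − 23, where Ps is the price sellers receive.
Demand in terms of Ps becomes Qd = 946.5 − 4.5(Ps − 23) = 1050 - 4.5Ps. Setting this equal to supply: 1050 - 4.5Ps = -767 + 7Ps, so Ps = 158.
Buyers pay Pb = 158 − 23 = 135; Q' = -767 + 7·158 = 339.
Buyers' price falls by P* − Pb = 149 − 135 = 14; sellers' price rises by Ps − P* = 158 − 149 = 9.

Buyers gain $14 per unit; sellers gain $9 per unit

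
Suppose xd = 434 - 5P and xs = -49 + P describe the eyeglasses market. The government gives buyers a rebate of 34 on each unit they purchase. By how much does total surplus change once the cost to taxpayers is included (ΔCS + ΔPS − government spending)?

Pre-subsidy: 434 - 5P = -49 + P gives P* = 80.5, x* = 31.5.
With the rebate, buyers effectively pay Pb = Ps − 34, where Ps is the price sellers receive.
Demand in terms of Ps becomes xd = 434 − 5(Ps − 34) = 604 - 5Ps. Setting this equal to supply: 604 - 5Ps = -49 + Ps, so Ps = 653/6.
Buyers pay Pb = 653/6 − 34 = 449/6; x' = -49 + 1·(653/6) = 359/6.
ΔCS = ½(31.5 + 359/6)(80.5 − 449/6) = 2329/9; ΔPS = ½(31.5 + 359/6)(653/6 − 80.5) = 11645/9.
Government spending = 34 × 359/6 = 6103/3.
Net change = 2329/9 + 11645/9 − 6103/3 = -1445/3. The loss equals the DWL triangle ½·34·85/3.

Net change in total surplus = -1445/3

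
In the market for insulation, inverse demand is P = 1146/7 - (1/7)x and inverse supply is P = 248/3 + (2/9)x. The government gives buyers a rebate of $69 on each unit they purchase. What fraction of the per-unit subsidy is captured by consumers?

Consumer share = 9/23

Pre-subsidy: 1146/7 - (1/7)x = 248/3 + (2/9)x gives x* = 222 and P* = 132.
With the rebate, buyers effectively pay Pb = Ps − 69, where Ps is the price sellers receive.
On the curves, Pb = 1146/7 - (1/7)x and Ps = 248/3 + (2/9)x; the wedge Ps − Pb = 69 gives 248/3 + (2/9)x − (1146/7 - (1/7)x) = 69, so x' = 411.
Then Pb = 1146/7 − (1/7)·411 = 105 and Ps = 248/3 + (2/9)·411 = 174.
Buyers' price falls by P* − Pb = 132 − 105 = 27; sellers' price rises by Ps − P* = 174 − 132 = 42.
So consumers capture 27/69 = 9/23 of each unit of subsidy.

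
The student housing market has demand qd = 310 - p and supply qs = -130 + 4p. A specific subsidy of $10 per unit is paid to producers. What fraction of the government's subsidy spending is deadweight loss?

Pre-subsidy: 310 - p = -130 + 4p gives p* = 88, q* = 222.
With the subsidy, sellers receive ps = pb + 10 for each unit, where pb is the price buyers pay.
Supply in terms of pb becomes qs = -130 + 4(pb + 10) = -90 + 4pb. Setting this equal to demand: 310 - pb = -90 + 4pb, so pb = 80.
Sellers receive ps = 80 + 10 = 90; q' = 310 − 1·80 = 230.
ΔCS = ½(222 + 230)(88 − 80) = 1808; ΔPS = ½(222 + 230)(90 − 88) = 452.
Government spending = 10 × 230 = 2300.
DWL = ½ × 10 × (230 − 222) = 40; fraction = 40 / 2300 = 2/115.

DWL / government spending = 2/115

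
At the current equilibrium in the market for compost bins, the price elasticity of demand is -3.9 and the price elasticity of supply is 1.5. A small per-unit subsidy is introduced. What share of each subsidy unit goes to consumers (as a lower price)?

Consumer share = 5/18

For a small subsidy around the equilibrium, the benefit split depends on the relative slopes, which at a point are proportional to the elasticities.
Buyer share = εs/(εs + |εd|) = 1.5/(1.5 + 3.9) = 5/18; seller share = |εd|/(εs + |εd|) = 13/18.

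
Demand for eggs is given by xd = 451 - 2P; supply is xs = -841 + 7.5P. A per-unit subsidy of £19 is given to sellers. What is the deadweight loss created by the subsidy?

Deadweight loss = £285

Pre-subsidy: 451 - 2P = -841 + 7.5P gives P* = 136, x* = 179.
With the subsidy, sellers receive Ps = Pb + 19 for each unit, where Pb is the price buyers pay.
Supply in terms of Pb becomes xs = -841 + 7.5(Pb + 19) = -698.5 + 7.5Pb. Setting this equal to demand: 451 - 2Pb = -698.5 + 7.5Pb, so Pb = 121.
Sellers receive Ps = 121 + 19 = 140; x' = 451 − 2·121 = 209.
The subsidy expands output by 209 − 179 = 30 past the efficient level; on those units the gap between marginal cost and willingness to pay runs from 0 up to 19.
DWL = ½ × 19 × 30 = 285.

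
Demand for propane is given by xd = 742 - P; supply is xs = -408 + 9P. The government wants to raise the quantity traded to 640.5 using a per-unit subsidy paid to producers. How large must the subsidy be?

At x = 640.5, invert demand for the buyer price: Pb = (742 − 640.5)/1 = 101.5; invert supply for the seller price: Ps = (640.5 − (-408))/9 = 116.5.
The subsidy must fill the gap: s = Ps − Pb = 116.5 − 101.5 = 15.

Required subsidy s = 15 per unit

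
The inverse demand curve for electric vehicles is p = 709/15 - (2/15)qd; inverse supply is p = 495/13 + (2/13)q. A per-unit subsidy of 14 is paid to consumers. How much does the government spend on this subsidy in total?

Government cost = 1130.5

Pre-subsidy: 709/15 - (2/15)q = 495/13 + (2/13)q gives q* = 32 and p* = 43.
With the rebate, buyers effectively pay pb = ps − 14, where ps is the price sellers receive.
On the curves, pb = 709/15 - (2/15)q and ps = 495/13 + (2/13)q; the wedge ps − pb = 14 gives 495/13 + (2/13)q − (709/15 - (2/15)q) = 14, so q' = 80.75.
Then pb = 709/15 − (2/15)·80.75 = 36.5 and ps = 495/13 + (2/13)·80.75 = 50.5.
Government outlay = subsidy × quantity = 14 × 80.75 = 1130.5.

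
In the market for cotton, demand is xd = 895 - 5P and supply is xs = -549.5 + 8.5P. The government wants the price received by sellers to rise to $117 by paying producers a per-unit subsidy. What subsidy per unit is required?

At a seller price of 117, quantity supplied is -549.5 + 8.5·117 = 445.
Buyers absorb 445 only when they pay Pb with 895 − 5·Pb = 445, i.e. Pb = 90.
s = Ps − Pb = 117 − 90 = 27.

Required subsidy s = $27 per unit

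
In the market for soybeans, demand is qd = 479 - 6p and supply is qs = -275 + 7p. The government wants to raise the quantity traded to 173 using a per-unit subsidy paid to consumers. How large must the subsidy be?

At q = 173, invert demand for the buyer price: pb = (479 − 173)/6 = 51; invert supply for the seller price: ps = (173 − (-275))/7 = 64.
The subsidy must fill the gap: s = ps − pb = 64 − 51 = 13.

Required subsidy s = 13 per unit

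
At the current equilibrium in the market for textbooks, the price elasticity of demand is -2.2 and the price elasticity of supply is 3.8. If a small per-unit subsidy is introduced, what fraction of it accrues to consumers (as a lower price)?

Consumer share = 19/30

For a small subsidy around the equilibrium, the benefit split depends on the relative slopes, which at a point are proportional to the elasticities.
Buyer share = εs/(εs + |εd|) = 3.8/(3.8 + 2.2) = 19/30; seller share = |εd|/(εs + |εd|) = 11/30.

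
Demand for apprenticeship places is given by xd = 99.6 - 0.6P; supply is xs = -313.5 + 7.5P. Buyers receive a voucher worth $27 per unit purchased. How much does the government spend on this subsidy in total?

Pre-subsidy: 99.6 - 0.6P = -313.5 + 7.5P gives P* = 51, x* = 69.
With the rebate, buyers effectively pay Pb = Ps − 27, where Ps is the price sellers receive.
Demand in terms of Ps becomes xd = 99.6 − 0.6(Ps − 27) = 115.8 - 0.6Ps. Setting this equal to supply: 115.8 - 0.6Ps = -313.5 + 7.5Ps, so Ps = 53.
Buyers pay Pb = 53 − 27 = 26; x' = -313.5 + 7.5·53 = 84.
Government outlay = subsidy × quantity = 27 × 84 = 2268.

Government cost = $2268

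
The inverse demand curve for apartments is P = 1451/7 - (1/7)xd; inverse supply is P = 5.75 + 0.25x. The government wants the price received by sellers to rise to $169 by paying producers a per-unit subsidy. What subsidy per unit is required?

Required subsidy s = $55 per unit

At a seller price of 169, quantity supplied is -23 + 4·169 = 653.
Buyers absorb 653 only when they pay Pb = 1451/7 − (1/7)·653 = 114.
s = Ps − Pb = 169 − 114 = 55.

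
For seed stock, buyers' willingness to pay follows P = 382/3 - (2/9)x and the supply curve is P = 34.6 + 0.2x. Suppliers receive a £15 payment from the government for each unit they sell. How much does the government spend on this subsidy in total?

Pre-subsidy: 382/3 - (2/9)x = 34.6 + 0.2x gives x* = 4173/19 and P* = 1492/19.
With the subsidy, sellers receive Ps = Pb + 15 for each unit, where Pb is the price buyers pay.
On the curves, Pb = 382/3 - (2/9)x and Ps = 34.6 + 0.2x; the wedge Ps − Pb = 15 gives 34.6 + 0.2x − (382/3 - (2/9)x) = 15, so x' = 4848/19.
Then Pb = 382/3 − (2/9)·(4848/19) = 1342/19 and Ps = 34.6 + 0.2·(4848/19) = 1627/19.
Government outlay = subsidy × quantity = 15 × 4848/19 = 72720/19.

Government cost = 72720/19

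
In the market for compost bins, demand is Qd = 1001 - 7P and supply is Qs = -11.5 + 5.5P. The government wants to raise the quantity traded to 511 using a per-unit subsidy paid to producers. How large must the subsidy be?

Required subsidy s = 25 per unit

At Q = 511, invert demand for the buyer price: Pb = (1001 − 511)/7 = 70; invert supply for the seller price: Ps = (511 − (-11.5))/5.5 = 95.
The subsidy must fill the gap: s = Ps − Pb = 95 − 70 = 25.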